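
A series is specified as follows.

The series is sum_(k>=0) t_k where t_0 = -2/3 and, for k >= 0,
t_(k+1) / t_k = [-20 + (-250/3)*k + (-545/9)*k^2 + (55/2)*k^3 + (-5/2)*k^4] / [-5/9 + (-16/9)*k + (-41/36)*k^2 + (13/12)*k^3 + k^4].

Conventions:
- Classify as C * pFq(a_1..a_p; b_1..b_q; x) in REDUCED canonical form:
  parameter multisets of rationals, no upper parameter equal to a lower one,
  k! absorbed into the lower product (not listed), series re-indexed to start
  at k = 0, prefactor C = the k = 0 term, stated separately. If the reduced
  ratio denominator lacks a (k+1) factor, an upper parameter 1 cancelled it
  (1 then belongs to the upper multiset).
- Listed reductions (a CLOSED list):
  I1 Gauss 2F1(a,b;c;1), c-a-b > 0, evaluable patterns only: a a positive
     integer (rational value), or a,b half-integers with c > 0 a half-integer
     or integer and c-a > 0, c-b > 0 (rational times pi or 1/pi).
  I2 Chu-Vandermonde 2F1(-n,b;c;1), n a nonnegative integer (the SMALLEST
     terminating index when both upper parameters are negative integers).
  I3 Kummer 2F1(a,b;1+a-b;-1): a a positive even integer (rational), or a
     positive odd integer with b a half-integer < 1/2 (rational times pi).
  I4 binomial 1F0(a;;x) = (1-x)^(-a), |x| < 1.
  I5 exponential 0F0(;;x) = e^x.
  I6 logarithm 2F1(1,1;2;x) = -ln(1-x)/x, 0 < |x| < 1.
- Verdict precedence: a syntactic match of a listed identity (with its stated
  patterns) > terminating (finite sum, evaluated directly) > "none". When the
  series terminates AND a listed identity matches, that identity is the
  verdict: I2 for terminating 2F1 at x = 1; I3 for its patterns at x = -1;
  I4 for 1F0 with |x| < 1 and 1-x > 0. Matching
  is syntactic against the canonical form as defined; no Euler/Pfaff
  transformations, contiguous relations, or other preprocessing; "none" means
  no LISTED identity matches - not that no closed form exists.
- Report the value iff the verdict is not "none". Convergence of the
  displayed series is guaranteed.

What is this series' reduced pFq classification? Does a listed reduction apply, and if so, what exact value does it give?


With C = -2/3: the canonical form is 3F2(-6, -6, 1/3; -5/4, 2/3; -5/2). Verdict: terminating - the sum ends at index 6 because -6 is a negative integer; exact evaluation follows. Sum: -118283442/14399.

First insight: t_0 being -2/3, the ratio is unreduced: k + 2/3 divides both sides (prefactor -2/3).
Adjacent-term ratio: r(k) = (-5/2) * (k-6) (k-6) (k+1/3) / [(k-5/4) (k+2/3) (k+1)] - rational in k, leading ratio (-5/2); with t_0 = -2/3, classification follows.


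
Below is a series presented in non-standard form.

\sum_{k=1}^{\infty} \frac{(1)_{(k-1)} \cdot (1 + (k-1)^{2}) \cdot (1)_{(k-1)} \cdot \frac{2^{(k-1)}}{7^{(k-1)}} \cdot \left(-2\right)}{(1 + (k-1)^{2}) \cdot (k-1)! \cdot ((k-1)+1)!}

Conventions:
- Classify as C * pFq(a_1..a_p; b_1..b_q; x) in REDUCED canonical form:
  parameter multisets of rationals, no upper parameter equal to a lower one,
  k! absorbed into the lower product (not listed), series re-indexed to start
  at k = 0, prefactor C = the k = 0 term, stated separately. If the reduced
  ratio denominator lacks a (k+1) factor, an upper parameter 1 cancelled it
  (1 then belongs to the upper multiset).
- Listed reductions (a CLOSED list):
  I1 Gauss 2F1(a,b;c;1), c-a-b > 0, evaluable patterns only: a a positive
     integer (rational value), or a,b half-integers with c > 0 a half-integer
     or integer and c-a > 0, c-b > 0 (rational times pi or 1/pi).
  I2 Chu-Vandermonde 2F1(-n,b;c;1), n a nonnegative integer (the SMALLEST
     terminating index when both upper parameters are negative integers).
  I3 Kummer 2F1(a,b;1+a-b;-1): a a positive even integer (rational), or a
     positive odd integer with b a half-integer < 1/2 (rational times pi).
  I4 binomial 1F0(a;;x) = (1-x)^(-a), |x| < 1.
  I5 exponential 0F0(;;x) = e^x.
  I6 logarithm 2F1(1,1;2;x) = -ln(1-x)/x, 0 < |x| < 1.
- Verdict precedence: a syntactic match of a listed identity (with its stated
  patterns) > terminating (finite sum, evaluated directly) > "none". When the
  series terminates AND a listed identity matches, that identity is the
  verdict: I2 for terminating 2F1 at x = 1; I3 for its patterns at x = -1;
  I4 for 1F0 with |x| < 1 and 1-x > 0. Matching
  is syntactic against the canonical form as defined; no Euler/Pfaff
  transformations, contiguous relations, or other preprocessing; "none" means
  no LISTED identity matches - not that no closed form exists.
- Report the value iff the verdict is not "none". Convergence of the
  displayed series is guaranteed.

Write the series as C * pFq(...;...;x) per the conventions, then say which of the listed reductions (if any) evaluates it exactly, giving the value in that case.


The series (x = \frac{2}{7}) is 2F1: upper {1, 1}, lower {2}, prefactor -2. Verdict at x = \frac{2}{7}: the logarithmic series (I6) matches (the logarithm: parameters (1,1;2), x = \frac{2}{7}). Exact value: 7 \cdot \ln\left(\frac{5}{7}\right).

First insight: from the first term -2: the two geometric factors (C = -2, x = 2/7) combine into one argument.
Step ratio: r(k) = \frac{2}{7} * (k+1) (k+1) / [(k+2) (k+1)] ; factor over Q: parameters, x = \frac{2}{7}, and C = -2.


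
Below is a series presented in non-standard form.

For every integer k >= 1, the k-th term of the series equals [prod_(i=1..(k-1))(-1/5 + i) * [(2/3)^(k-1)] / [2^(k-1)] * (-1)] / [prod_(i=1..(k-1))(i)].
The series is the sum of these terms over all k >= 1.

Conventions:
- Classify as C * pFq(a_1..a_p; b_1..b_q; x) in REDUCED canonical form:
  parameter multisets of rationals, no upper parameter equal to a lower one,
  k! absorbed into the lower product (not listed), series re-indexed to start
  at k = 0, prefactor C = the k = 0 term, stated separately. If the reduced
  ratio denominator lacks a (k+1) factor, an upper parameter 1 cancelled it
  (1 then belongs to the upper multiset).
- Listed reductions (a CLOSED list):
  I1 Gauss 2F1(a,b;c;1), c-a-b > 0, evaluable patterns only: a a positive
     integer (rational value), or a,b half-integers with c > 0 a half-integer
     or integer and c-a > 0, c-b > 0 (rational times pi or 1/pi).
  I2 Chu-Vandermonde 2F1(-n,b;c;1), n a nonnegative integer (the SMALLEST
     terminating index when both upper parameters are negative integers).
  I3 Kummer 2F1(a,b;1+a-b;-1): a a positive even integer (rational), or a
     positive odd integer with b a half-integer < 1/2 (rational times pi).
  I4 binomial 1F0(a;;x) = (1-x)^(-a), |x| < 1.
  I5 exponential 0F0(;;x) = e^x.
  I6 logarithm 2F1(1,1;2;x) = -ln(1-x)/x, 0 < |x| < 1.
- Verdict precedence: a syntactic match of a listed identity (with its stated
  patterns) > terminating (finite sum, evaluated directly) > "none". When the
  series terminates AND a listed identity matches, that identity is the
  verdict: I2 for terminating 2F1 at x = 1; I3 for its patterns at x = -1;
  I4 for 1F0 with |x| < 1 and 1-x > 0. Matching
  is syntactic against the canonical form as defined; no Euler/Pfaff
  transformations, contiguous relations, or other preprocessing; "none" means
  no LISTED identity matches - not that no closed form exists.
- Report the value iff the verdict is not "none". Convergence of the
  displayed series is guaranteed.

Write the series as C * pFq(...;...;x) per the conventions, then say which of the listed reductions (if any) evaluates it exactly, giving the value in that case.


First insight: t_0 = -1 here, and the two k-th powers (C = -1, x = 1/3) combine into one argument.
Term ratio: r(k) = (1/3) * (k+4/5) / [(k+1)] - rational in k, leading ratio (1/3); with t_0 = -1, classification follows.

At argument 1/3: a 1F0 with upper {4/5}, lower {-}, scaled by C = -1. Verdict (x = 1/3): the I4 binomial reduction applies (the 1F0 binomial series: exponent -4/5, x = 1/3). Its exact value is (-1) * (2/3)^(-4/5).


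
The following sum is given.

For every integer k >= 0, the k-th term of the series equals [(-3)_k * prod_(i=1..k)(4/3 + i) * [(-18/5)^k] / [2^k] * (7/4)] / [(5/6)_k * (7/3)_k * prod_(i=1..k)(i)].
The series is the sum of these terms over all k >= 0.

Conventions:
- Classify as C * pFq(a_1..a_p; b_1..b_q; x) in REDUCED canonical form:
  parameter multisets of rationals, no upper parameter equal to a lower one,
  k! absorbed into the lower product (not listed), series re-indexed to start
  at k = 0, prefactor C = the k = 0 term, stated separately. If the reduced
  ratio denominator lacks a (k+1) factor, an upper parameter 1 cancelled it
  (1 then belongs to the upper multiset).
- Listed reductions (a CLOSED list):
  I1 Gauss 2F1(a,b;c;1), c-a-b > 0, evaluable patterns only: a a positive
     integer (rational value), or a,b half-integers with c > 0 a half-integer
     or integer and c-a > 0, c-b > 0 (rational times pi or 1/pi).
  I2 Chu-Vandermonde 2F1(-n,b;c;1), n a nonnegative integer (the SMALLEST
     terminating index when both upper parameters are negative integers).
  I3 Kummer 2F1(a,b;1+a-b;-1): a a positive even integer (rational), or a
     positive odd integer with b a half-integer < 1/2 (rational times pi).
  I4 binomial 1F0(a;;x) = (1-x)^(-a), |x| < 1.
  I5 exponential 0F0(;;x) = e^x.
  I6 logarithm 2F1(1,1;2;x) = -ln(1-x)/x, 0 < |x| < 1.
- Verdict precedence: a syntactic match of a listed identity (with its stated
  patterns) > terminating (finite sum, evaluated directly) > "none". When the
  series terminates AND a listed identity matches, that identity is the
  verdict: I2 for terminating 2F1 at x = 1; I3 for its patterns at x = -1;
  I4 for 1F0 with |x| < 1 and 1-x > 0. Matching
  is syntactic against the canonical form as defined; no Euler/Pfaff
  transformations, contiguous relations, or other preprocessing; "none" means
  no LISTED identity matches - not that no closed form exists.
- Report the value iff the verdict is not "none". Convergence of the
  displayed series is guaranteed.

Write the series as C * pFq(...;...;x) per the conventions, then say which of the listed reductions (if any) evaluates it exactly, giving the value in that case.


This is 7/4 * 1F1(-3; 5/6; -9/5) in reduced canonical form. Verdict: terminating. (-3)_k vanishes past k = 3, leaving a 4-term sum, computed directly. Hence: 12426883/467500.

Structural cue: x = (-9/5) and the running product (C = 7/4, x = -9/5) telescopes to a rising factorial.
Consecutive-term ratio: r(k) = (-9/5) * (k-3) / [(k+5/6) (k+1)] - poly over poly, x = (-9/5) from leading terms; C = 7/4 at k = 0.


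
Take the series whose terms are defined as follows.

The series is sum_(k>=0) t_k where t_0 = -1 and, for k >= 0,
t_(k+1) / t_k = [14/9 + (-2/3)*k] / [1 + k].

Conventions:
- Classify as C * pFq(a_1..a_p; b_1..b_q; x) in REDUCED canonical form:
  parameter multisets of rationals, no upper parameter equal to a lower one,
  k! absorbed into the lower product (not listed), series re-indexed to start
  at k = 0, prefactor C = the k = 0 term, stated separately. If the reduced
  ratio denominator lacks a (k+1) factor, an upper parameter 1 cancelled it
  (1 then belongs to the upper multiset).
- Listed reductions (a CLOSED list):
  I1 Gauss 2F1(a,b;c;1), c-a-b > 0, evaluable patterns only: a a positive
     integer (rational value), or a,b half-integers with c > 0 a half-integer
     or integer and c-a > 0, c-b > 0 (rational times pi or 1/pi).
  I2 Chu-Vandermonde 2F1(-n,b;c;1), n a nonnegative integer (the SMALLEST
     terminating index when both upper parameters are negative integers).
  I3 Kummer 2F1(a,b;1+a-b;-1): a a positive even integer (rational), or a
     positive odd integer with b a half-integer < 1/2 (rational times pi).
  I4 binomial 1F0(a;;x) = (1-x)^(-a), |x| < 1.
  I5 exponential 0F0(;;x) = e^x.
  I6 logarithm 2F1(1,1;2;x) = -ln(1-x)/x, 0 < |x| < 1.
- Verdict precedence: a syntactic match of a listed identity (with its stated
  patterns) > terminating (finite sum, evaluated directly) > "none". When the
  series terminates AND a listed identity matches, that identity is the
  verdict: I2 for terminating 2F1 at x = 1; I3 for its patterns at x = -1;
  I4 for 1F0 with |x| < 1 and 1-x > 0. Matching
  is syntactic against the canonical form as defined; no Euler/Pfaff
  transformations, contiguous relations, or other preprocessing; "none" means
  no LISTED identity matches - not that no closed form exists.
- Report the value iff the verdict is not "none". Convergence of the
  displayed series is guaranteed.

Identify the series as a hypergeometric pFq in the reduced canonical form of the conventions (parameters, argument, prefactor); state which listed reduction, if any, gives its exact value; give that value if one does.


The series (x = -2/3) is 1F0: upper {-7/3}, lower {-}, prefactor -1. Verdict: this is the binomial series (I4) (the 1F0 binomial series: exponent 7/3, x = -2/3). Hence: (-1) * (5/3)^(7/3).

First insight: t_0 being -1, the expanded ratio factors over Q; prefactor -1, roots give parameters.
Ratio: r(k) = (-2/3) * (k-7/3) / [(k+1)] - rational in k. x = (-2/3); t_0 = -1; negate the roots.


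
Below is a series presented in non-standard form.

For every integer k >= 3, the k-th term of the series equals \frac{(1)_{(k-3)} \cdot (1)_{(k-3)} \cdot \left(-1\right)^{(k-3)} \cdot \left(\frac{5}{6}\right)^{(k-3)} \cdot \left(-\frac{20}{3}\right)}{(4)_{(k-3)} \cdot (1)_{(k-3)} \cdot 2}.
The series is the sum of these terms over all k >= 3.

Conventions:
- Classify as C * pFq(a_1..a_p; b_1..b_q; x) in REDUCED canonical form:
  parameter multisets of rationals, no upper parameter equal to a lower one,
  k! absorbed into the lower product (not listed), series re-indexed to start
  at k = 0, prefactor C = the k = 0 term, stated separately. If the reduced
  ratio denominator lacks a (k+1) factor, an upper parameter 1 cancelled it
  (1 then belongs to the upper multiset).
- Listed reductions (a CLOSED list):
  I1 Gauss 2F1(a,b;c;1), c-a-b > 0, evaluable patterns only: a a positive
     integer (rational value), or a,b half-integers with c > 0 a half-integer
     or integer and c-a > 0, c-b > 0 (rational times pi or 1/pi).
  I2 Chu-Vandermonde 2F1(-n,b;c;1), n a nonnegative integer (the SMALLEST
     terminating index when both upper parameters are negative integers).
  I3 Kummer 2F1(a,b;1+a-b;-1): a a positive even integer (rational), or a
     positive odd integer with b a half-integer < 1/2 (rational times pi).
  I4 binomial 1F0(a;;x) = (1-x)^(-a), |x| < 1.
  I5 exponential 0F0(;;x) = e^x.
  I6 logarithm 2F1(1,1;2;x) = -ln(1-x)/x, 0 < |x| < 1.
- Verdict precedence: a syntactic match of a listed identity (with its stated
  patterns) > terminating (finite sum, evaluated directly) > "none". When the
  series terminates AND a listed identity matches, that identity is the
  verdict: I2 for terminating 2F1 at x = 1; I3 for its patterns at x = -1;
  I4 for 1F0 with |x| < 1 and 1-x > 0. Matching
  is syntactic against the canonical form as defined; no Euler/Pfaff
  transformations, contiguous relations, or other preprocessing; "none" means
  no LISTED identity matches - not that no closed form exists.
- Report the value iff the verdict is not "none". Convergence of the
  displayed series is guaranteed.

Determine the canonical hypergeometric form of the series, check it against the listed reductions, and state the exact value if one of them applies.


Key observation: t_0 = -\frac{10}{3} here, and the constant factors (prefactor -10/3) combine into one prefactor.
Consecutive-term ratio: r(k) = -\frac{5}{6} * (k+1) (k+1) / [(k+4) (k+1)] - rational in k, leading ratio -\frac{5}{6}; with t_0 = -\frac{10}{3}, classification follows.

x = -\frac{5}{6} here; the reduced form reads 2F1, upper {1, 1}, lower {4}, C = -\frac{10}{3}. Verdict: none. No listed pattern accepts 2F1(1, 1; 4; -\frac{5}{6}).


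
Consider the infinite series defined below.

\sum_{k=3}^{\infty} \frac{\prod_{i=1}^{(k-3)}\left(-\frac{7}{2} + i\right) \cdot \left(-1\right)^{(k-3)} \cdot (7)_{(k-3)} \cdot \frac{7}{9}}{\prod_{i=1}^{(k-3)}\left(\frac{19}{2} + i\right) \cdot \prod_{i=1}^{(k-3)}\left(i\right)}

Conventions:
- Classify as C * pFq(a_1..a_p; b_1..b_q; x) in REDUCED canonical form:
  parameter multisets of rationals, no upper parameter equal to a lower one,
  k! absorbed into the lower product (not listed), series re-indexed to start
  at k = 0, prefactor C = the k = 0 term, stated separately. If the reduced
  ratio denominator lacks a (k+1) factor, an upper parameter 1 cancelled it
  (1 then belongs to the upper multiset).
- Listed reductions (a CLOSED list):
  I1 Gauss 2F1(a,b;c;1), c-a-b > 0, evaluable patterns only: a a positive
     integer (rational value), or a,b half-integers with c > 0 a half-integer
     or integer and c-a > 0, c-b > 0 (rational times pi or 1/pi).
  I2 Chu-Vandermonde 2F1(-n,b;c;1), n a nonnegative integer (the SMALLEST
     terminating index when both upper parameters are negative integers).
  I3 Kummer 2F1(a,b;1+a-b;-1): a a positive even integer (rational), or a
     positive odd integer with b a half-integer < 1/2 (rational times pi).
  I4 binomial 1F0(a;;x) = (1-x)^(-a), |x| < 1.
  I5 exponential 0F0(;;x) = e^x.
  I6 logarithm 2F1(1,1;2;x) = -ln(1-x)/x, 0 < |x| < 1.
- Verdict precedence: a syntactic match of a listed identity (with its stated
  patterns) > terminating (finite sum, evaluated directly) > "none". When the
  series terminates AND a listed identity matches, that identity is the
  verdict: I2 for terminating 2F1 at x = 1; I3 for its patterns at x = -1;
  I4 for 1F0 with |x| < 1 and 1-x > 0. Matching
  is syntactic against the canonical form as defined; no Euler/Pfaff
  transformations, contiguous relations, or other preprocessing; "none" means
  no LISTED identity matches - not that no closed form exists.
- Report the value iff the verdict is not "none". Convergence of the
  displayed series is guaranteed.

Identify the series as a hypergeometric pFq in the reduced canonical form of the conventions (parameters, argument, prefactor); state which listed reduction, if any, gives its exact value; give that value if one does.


At argument -1: a 2F1 with upper {-\frac{5}{2}, 7}, lower {\frac{21}{2}}, scaled by C = \frac{7}{9}. Verdict (x = -1): the Kummer evaluation I3 applies (x = -1; c = \frac{21}{2} equals 1+a-b for upper {-\frac{5}{2}, 7}: listed pattern). Exact value: \frac{11316305}{12582912} \cdot \pi.

The tell: x = -1 and the running product (prefactor 7/9) telescopes to a rising factorial.
Adjacent-term ratio: r(k) = -1 * (k-\frac{5}{2}) (k+7) / [(k+\frac{21}{2}) (k+1)] ; factor over Q: parameters, x = -1, and C = \frac{7}{9}.


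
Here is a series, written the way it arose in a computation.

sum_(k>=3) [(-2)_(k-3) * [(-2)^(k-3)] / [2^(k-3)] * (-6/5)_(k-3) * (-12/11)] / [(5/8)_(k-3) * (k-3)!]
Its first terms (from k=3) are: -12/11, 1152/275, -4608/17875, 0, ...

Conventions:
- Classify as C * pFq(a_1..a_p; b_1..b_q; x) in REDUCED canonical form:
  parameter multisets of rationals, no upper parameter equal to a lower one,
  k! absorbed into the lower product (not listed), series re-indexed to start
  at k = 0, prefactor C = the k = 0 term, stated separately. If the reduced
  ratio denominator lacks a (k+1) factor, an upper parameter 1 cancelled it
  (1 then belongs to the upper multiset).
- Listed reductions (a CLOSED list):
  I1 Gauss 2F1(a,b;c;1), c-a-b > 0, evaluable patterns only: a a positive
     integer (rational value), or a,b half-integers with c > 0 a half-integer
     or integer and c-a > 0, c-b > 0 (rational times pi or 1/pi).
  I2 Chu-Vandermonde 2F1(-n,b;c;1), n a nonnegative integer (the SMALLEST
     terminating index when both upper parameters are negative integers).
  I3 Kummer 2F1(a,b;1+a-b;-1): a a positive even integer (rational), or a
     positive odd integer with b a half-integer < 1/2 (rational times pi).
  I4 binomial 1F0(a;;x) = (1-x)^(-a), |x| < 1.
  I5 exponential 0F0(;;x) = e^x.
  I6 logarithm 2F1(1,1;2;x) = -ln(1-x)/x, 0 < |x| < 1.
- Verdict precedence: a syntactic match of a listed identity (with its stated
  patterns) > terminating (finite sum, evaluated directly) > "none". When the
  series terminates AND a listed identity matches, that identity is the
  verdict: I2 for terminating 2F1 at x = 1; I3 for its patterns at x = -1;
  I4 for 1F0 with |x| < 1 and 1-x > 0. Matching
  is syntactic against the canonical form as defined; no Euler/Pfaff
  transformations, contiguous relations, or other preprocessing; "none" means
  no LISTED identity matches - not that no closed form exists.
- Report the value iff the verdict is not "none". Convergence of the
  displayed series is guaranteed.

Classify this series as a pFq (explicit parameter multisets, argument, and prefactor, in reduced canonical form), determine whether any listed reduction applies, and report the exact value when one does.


x = -1 here; the reduced form reads 2F1, upper {-2, -6/5}, lower {5/8}, C = -12/11. Verdict: terminating. (-2)_k vanishes past k = 2, leaving a 3-term sum, computed directly. Hence: 50772/17875.

Structural cue: with t_0 = -12/11, the two k-th powers (C = -12/11, x = -1) combine into one argument.
Term ratio: r(k) = (-1) * (k-2) (k-6/5) / [(k+5/8) (k+1)] ; factor over Q: parameters, x = (-1), and C = -12/11.


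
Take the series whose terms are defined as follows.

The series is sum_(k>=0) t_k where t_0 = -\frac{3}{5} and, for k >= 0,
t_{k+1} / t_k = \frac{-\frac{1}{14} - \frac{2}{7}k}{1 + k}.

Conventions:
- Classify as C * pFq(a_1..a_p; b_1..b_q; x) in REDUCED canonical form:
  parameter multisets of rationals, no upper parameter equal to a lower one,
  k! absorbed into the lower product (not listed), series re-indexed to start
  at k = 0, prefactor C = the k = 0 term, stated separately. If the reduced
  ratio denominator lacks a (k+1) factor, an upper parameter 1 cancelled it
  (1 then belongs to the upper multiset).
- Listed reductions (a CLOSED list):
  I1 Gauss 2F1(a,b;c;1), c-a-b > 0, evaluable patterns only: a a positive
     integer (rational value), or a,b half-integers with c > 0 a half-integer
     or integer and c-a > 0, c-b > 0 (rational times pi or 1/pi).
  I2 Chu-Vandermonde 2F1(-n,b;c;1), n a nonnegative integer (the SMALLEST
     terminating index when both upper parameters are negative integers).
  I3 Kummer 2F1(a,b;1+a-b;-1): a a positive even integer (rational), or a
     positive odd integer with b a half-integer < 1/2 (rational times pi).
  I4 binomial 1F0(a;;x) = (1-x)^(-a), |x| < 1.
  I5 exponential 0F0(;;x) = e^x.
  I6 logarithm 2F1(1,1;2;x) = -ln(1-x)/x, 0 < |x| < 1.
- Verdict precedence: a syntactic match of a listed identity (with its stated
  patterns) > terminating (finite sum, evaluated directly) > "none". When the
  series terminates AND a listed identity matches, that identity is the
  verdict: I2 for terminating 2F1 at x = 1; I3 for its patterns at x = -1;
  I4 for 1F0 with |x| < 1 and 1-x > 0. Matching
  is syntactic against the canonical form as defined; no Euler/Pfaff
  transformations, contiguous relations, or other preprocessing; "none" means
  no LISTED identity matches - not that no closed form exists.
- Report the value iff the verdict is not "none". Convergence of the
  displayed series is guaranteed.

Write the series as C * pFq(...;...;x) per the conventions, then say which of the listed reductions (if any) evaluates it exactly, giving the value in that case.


x = -\frac{2}{7} here; the reduced form reads 1F0, upper {\frac{1}{4}}, lower {-}, C = -\frac{3}{5}. Verdict: the binomial series (I4) fires (the 1F0 binomial series: exponent -1/4, x = -\frac{2}{7}). Its exact value is \left(-\frac{3}{5}\right) \cdot \left(\frac{9}{7}\right)^{-\frac{1}{4}}.

Key observation: from the first term -\frac{3}{5}: the expanded ratio factors over Q; C = -3/5, x = -2/7, roots give parameters.
Step ratio: r(k) = -\frac{2}{7} * (k+\frac{1}{4}) / [(k+1)] ; factor over Q: parameters, x = -\frac{2}{7}, and C = -\frac{3}{5}.


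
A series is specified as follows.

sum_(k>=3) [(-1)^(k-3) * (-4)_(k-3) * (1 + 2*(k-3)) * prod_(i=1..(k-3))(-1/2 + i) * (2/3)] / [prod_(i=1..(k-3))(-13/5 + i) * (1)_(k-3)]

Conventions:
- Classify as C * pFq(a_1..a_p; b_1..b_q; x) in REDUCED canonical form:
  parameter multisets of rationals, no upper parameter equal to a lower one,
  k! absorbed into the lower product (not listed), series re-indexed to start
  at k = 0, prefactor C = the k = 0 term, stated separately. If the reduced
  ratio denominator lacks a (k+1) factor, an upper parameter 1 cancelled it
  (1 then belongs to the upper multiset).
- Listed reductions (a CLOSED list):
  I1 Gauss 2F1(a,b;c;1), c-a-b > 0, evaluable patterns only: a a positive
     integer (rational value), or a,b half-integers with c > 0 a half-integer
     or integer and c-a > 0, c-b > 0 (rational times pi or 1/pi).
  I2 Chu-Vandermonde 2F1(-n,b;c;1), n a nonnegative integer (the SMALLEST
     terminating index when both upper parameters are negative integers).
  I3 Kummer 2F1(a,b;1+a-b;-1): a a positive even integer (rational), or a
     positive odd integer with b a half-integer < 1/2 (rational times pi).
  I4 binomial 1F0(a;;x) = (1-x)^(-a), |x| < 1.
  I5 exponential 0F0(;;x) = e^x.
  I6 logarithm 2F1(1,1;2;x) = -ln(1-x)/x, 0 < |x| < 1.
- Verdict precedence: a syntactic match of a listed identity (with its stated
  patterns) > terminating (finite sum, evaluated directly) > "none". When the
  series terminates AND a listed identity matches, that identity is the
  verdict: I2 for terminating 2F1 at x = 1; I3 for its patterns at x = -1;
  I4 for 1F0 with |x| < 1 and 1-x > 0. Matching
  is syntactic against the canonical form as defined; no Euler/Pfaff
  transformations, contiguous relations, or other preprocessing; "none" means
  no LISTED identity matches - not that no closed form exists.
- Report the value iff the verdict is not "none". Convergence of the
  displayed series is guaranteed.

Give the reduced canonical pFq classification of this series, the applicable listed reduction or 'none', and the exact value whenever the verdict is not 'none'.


Key step: t_0 = 2/3 here, and (1)_k (prefactor 2/3) is k! itself.
Adjacent-term ratio: r(k) = (-1) * (k-4) (k+3/2) / [(k-8/5) (k+1)] ; factor over Q: parameters, x = (-1), and C = 2/3.

This is 2/3 * 2F1(-4, 3/2; -8/5; -1) in reduced canonical form. Verdict: terminating at k = 4: the factor (-4)_k kills every later term; summing the 5 survivors is exact. Exact value: 22807/128.


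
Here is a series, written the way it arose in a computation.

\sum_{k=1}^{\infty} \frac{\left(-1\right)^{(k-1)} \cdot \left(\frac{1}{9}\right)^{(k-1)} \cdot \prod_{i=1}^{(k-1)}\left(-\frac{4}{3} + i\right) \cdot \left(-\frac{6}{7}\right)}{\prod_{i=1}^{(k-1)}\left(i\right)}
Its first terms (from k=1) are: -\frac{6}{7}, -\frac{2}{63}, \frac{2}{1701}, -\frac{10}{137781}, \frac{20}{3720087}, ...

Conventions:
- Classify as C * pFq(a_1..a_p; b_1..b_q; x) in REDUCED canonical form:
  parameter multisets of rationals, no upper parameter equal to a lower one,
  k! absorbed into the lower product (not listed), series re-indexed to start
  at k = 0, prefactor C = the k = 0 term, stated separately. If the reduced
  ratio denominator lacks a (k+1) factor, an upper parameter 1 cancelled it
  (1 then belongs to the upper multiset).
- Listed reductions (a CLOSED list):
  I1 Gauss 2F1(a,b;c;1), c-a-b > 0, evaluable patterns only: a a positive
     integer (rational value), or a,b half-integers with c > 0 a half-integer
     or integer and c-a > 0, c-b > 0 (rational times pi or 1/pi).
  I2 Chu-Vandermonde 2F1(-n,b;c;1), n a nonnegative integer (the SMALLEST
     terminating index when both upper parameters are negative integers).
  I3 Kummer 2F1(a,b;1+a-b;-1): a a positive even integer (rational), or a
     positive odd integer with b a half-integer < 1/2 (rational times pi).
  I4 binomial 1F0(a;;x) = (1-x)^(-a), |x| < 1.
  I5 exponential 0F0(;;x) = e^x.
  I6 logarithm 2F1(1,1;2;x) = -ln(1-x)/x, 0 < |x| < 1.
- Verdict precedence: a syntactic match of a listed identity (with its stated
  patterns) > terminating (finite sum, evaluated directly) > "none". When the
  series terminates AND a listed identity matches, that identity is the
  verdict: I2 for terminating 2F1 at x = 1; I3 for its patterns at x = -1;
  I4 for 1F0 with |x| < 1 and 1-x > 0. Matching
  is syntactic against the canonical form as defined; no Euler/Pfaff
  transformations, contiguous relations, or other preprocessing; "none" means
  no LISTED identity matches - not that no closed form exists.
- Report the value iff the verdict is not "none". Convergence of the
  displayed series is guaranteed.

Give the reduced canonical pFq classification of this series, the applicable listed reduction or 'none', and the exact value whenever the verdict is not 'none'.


With C = -\frac{6}{7}: the canonical form is 1F0(-\frac{1}{3}; -; -\frac{1}{9}). Verdict: the binomial series (I4) applies (the 1F0 binomial series: exponent 1/3, x = -\frac{1}{9}). Exact value: \left(-\frac{6}{7}\right) \cdot \left(\frac{10}{9}\right)^{\frac{1}{3}}.

Key step: t_0 being -\frac{6}{7}, the running product (C = -6/7, x = -1/9) telescopes to a rising factorial.
Adjacent-term ratio: r(k) = -\frac{1}{9} * (k-\frac{1}{3}) / [(k+1)] - rational in k. x = -\frac{1}{9}; t_0 = -\frac{6}{7}; negate the roots.


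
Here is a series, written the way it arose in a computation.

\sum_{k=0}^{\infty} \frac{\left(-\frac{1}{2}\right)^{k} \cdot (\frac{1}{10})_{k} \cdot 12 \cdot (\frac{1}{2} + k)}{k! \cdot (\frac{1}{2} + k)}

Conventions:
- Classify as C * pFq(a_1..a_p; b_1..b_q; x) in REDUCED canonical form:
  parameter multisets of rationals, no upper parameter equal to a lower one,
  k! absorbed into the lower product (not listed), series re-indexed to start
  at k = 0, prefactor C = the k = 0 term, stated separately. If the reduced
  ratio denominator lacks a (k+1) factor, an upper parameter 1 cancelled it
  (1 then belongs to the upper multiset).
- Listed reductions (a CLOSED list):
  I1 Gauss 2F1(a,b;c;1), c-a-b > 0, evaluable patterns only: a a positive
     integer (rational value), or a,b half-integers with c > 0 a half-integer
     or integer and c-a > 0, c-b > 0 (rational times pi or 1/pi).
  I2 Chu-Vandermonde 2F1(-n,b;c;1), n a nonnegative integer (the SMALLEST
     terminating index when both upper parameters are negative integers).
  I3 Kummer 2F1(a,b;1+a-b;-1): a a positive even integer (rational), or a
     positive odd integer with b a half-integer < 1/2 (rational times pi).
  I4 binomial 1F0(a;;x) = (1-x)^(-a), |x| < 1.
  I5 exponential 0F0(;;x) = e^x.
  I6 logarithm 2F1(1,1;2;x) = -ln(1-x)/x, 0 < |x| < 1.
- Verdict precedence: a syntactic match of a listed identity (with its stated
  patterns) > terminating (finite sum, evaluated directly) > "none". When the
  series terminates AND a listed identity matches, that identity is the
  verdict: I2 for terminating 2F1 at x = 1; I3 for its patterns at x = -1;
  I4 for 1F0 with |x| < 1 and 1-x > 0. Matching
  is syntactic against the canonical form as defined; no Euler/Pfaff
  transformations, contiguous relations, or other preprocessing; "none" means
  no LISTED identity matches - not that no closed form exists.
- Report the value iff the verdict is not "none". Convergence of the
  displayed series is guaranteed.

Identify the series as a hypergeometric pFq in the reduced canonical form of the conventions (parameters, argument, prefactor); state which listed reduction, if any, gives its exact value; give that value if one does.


The series (x = -\frac{1}{2}) is 1F0: upper {\frac{1}{10}}, lower {-}, prefactor 12. Verdict at x = -\frac{1}{2}: binomial (I4) matches (the 1F0 binomial series: exponent -1/10, x = -\frac{1}{2}). Value: 12 \cdot \left(\frac{3}{2}\right)^{-\frac{1}{10}}.

First insight: from the first term 12: k + 1/2 divides numerator and denominator alike; C = 12 after cancelling.
Ratio: r(k) = -\frac{1}{2} * (k+\frac{1}{10}) / [(k+1)] ; factor over Q: parameters, x = -\frac{1}{2}, and C = 12.


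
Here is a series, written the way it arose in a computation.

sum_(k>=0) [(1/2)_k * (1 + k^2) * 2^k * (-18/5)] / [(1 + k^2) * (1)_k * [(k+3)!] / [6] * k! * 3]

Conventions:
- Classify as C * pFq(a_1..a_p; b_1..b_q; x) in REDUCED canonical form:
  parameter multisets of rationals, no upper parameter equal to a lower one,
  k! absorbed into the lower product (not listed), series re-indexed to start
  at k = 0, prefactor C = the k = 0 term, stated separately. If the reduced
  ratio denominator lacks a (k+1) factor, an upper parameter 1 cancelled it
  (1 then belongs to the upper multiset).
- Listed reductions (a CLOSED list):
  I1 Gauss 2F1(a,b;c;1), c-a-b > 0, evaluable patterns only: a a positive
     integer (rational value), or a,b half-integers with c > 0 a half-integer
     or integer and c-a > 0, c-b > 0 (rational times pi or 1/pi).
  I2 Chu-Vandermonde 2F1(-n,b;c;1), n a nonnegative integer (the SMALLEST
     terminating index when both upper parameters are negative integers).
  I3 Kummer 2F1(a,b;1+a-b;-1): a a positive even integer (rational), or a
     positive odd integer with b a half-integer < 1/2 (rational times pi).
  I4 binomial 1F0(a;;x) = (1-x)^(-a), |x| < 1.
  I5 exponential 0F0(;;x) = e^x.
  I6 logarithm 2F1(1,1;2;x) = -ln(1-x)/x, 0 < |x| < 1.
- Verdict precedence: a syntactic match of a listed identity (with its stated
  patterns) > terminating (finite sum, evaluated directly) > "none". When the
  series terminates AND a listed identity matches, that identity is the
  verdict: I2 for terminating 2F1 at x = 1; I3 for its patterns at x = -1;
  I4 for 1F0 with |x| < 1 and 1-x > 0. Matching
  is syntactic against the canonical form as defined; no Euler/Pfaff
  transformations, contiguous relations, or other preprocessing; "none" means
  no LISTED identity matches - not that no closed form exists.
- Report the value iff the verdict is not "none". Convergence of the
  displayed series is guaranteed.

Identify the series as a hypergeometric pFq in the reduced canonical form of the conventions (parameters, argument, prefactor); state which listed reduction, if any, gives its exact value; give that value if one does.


The series (x = 2) is 1F2: upper {1/2}, lower {1, 4}, prefactor -6/5. Verdict: none - at argument 2 the multisets {1/2} ; {1, 4} match no listed identity.

First insight: x = 2 and the constant factors (C = -6/5, x = 2) combine into one prefactor.
Consecutive-term ratio: r(k) = 2 * (k+1/2) / [(k+1) (k+4) (k+1)] - rational in k. x = 2; t_0 = -6/5; negate the roots.


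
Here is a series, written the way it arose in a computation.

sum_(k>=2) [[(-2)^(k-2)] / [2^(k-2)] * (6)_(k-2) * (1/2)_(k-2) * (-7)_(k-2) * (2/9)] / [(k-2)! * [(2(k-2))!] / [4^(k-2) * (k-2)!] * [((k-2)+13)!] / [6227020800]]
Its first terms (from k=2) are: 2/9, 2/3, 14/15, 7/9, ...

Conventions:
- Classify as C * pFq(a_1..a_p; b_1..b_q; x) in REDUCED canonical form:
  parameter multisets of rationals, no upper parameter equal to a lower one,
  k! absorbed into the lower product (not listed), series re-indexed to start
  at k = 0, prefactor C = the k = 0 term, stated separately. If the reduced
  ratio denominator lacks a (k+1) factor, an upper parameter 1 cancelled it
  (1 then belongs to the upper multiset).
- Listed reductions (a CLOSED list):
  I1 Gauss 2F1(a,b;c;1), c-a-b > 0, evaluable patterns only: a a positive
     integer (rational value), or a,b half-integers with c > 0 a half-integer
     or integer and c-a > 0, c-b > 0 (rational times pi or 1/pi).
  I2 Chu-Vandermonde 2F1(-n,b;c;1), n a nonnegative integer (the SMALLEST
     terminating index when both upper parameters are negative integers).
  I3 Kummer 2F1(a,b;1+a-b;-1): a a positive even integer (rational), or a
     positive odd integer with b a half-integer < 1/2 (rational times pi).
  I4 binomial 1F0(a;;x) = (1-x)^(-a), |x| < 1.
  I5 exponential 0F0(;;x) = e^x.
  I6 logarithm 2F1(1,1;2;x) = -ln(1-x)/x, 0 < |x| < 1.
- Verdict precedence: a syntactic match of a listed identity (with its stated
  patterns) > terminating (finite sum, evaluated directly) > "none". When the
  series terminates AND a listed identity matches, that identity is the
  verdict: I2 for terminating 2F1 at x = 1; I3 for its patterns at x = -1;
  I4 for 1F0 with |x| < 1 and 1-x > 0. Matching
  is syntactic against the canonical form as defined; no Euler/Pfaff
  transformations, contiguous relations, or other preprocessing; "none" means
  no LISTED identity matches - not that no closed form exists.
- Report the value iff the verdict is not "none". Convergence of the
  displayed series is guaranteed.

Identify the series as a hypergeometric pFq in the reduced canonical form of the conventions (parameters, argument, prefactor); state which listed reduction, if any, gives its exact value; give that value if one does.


Reduced: x = -1, 2F1, upper = {-7, 6}, lower = {14}, C = 2/9. Verdict: Kummer (I3) matches (x = -1; c = 14 equals 1+a-b for upper {-7, 6}: listed pattern). Sum: 143/45.

Structural cue: x = (-1) and the lower (2k)!/(4^k k!) block (C = 2/9, x = -1) is (1/2)_k.
Ratio: r(k) = (-1) * (k-7) (k+6) / [(k+14) (k+1)] - rational in k. x = (-1); t_0 = 2/9; negate the roots.


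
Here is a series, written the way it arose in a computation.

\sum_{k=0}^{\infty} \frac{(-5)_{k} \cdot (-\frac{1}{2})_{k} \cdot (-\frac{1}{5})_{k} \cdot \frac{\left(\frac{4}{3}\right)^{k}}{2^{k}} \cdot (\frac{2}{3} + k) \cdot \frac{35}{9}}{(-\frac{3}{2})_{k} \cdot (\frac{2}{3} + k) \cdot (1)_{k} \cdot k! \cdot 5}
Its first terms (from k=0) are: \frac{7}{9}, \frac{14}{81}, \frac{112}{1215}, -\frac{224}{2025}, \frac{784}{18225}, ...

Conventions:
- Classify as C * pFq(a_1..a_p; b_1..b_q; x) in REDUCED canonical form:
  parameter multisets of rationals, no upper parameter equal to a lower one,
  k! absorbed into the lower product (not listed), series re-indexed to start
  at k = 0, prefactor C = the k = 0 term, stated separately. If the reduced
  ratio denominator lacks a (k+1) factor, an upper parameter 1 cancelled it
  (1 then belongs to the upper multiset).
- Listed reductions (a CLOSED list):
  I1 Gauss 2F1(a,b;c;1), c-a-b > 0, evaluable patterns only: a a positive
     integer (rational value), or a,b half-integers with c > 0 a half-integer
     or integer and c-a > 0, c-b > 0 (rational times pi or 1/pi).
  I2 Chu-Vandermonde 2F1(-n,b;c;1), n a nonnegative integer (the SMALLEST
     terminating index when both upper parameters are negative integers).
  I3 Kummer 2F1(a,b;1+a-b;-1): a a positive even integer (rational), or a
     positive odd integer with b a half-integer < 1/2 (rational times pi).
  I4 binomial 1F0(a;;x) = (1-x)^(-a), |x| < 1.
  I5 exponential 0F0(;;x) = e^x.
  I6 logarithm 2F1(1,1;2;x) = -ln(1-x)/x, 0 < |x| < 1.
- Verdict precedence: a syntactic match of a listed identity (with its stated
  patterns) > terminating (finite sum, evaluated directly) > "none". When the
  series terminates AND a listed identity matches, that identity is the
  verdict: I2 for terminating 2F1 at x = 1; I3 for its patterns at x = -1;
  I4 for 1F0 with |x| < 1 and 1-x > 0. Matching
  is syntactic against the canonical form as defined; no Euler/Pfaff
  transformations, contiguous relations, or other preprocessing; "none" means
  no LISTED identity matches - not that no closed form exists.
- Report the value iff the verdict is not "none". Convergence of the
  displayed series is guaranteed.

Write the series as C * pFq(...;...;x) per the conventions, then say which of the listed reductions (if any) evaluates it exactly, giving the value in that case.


Reduced: x = \frac{2}{3}, 3F2, upper = {-5, -\frac{1}{2}, -\frac{1}{5}}, lower = {-\frac{3}{2}, 1}, C = \frac{7}{9}. Verdict: terminating. (-5)_k vanishes past k = 5, leaving a 6-term sum, computed directly. Value: \frac{33115831}{34171875}.

Key observation: t_0 = \frac{7}{9} here, and the two k-th powers (prefactor 7/9) combine into one argument.
Consecutive-term ratio: r(k) = \frac{2}{3} * (k-5) (k-\frac{1}{2}) (k-\frac{1}{5}) / [(k-\frac{3}{2}) (k+1) (k+1)] - rational in k. x = \frac{2}{3}; t_0 = \frac{7}{9}; negate the roots.


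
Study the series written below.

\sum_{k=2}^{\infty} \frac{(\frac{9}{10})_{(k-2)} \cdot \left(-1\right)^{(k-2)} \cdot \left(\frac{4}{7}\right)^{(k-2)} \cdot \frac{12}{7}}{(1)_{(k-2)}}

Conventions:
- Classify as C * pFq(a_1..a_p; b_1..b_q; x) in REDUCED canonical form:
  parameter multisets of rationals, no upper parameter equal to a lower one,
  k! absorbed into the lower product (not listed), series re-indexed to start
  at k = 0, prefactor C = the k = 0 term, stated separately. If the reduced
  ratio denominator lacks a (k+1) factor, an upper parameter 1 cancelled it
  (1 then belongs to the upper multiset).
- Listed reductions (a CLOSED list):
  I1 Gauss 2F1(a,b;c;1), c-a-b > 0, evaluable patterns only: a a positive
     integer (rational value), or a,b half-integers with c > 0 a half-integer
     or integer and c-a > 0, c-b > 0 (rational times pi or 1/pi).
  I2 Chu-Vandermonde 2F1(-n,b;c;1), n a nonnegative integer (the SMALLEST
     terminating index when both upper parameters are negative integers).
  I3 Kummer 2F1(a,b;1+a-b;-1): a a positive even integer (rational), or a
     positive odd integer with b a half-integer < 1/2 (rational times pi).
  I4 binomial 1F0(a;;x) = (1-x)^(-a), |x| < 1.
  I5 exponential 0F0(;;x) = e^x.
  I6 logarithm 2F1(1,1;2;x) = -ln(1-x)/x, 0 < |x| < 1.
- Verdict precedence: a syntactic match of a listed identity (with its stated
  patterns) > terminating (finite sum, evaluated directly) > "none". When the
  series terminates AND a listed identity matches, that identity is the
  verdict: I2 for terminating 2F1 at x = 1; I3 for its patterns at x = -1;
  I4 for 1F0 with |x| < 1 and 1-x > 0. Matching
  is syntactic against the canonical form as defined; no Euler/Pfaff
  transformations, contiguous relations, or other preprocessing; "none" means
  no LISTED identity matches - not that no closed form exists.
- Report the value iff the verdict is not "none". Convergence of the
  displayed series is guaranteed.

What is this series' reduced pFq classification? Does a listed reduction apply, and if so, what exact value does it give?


x = -\frac{4}{7} here; the reduced form reads 1F0, upper {\frac{9}{10}}, lower {-}, C = \frac{12}{7}. Verdict (x = -\frac{4}{7}): the I4 binomial reduction applies (the 1F0 binomial series: exponent -9/10, x = -\frac{4}{7}). Sum: \frac{12}{7} \cdot \left(\frac{11}{7}\right)^{-\frac{9}{10}}.

The tell: t_0 being \frac{12}{7}, (1)_k (C = 12/7) is k! itself.
Ratio: r(k) = -\frac{4}{7} * (k+\frac{9}{10}) / [(k+1)] - rational; roots negated = parameters, x = -\frac{4}{7}, C = \frac{12}{7}.
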